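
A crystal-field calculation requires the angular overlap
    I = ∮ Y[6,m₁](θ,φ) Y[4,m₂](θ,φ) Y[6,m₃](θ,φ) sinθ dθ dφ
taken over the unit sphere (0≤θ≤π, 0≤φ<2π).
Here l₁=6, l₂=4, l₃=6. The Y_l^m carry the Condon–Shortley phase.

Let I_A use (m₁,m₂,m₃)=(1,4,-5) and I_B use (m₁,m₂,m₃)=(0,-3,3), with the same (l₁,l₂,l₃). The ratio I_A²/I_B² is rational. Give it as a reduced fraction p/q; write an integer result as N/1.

l's match ⇒ only the (l;m) 3-j factors differ between A and B.
A: triangle coeff Δ(6,4,6) = 1/15315300; Σ_t [4,4]: t=4:+1/2903040 = 1/2903040; (3j)²=5/663 [(6 4 6; 1 4 -5)], sign=-1
B: triangle coeff Δ(6,4,6) = 1/15315300; Σ_t [0,1]: t=0:+1/207360 t=1:−1/103680 = -1/207360; (3j)²=21/2431 [(6 4 6; 0 -3 3)], sign=+1
I_A²/I_B² = (5/663)/(21/2431) = 55/63

55/63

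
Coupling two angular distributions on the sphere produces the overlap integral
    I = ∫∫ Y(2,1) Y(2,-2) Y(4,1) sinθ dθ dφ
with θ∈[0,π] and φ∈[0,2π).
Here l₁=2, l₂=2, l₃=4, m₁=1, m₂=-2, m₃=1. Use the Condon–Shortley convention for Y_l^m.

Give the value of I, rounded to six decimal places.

-0.090112

Rules hold: Σm=0, L=8 even, 0≤4≤4.
N = 5·5·9 = 225
Δ = 0!·4!·4!/9! = 1/630
Racah Σ t=0..0: t=0:+1/16 = 1/16
⇒ 3j(2 2 4; 0 0 0)² = 2/35, sgn +1
Racah Σ t=0..0: t=0:+1/144 = 1/144
⇒ 3j(2 2 4; 1 -2 1)² = 1/126, sgn -1
4πI² = N·(3j₀)²·(3jₘ)² = 5/49
I = -1·√(0.102041/4π) = -0.09011188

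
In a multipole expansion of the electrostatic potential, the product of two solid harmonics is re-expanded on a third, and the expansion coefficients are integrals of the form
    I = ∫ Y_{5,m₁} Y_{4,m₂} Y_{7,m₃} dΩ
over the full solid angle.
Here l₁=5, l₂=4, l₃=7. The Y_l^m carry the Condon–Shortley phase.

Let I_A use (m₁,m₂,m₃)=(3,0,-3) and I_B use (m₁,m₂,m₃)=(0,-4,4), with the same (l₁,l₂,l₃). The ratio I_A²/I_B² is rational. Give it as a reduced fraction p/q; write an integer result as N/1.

529/4312

Shared (l₁,l₂,l₃)=(5,4,7): N and (l;000)² cancel in I_A²/I_B².
A: Δ = 2!·8!·6!/17! = 1/6126120; Racah Σ t=0..2: t=0:+1/138240 t=1:−1/181440 t=2:+1/3870720 = 23/11612160; ⇒ 3j(5 4 7; 3 0 -3)² = 529/204204, sgn +1
B: Δ = 2!·8!·6!/17! = 1/6126120; Racah Σ t=0..0: t=0:+1/1036800 = 1/1036800; ⇒ 3j(5 4 7; 0 -4 4)² = 14/663, sgn -1
I_A²/I_B² = (529/204204)/(14/663) = 529/4312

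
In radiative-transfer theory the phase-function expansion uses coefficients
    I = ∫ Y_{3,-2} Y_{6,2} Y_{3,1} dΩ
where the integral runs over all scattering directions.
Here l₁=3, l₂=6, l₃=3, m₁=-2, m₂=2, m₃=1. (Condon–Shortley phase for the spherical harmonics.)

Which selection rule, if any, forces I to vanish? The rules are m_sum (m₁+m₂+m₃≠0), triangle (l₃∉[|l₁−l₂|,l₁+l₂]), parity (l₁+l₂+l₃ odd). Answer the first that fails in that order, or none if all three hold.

m_sum

azimuthal sum: -2 + 2 + 1 = 1  ✗
3 ≤ 3 ≤ 9 (triangle on l)
L = 3 + 6 + 3 = 12 (even)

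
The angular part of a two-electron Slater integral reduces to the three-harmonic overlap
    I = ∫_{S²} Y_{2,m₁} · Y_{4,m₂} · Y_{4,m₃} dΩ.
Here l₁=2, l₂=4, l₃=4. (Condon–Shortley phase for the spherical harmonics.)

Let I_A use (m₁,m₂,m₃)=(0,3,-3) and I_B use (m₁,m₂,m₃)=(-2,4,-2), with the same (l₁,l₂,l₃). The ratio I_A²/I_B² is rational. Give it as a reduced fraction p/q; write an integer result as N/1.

7/24

Same 2,4,4: normalisation and zero-m 3j drop out of the ratio.
A: Δ: 2! 2! 6! / 11! → 1/13860; sum: t=1:−1/720 t=2:+1/480 = 1/1440; 3j²(2 4 4; 0 3 -3) = Δ·Π!·Σ² = 7/1980  (sign -1)
B: Δ: 2! 2! 6! / 11! → 1/13860; sum: t=2:+1/2880 = 1/2880; 3j²(2 4 4; -2 4 -2) = Δ·Π!·Σ² = 2/165  (sign +1)
I_A²/I_B² = (7/1980)/(2/165) = 7/24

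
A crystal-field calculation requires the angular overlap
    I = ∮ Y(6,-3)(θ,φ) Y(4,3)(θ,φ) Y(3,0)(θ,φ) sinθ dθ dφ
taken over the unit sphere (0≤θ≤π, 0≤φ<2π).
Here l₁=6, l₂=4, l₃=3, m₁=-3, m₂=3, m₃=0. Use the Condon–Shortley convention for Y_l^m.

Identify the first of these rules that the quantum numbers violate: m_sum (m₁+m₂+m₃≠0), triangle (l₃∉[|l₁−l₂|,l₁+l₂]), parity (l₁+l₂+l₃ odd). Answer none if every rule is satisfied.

parity

m₁+m₂+m₃ = -3 + 3 + 0 = 0  ✓
triangle: |6−4|=2 ≤ l₃=3 ≤ 6+4=10  ✓
parity: l₁+l₂+l₃ = 13 is odd  ✗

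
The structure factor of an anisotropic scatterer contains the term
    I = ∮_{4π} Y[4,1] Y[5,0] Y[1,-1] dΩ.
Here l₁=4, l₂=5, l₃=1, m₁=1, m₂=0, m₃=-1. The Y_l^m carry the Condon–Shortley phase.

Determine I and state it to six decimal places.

0.155288

m-sum 0 ✓  L=10 even ✓  1≤1≤9 ✓
Π(2lᵢ+1) = 9×11×3 = 297
triangle coeff Δ(4,5,1) = 1/495
Σ_t [4,4]: t=4:+1/576 = 1/576
(3j)²=5/99 [(4 5 1; 0 0 0)], sign=-1
Σ_t [3,3]: t=3:−1/1440 = -1/1440
(3j)²=2/99 [(4 5 1; 1 0 -1)], sign=-1
⇒ 4πI² = 10/33
I = (+1)√(10/33/(4π)) = 0.15528807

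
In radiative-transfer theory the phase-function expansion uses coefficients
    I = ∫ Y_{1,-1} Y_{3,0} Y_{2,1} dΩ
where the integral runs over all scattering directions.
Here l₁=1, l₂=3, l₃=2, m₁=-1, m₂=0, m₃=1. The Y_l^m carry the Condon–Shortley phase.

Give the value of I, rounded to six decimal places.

Rules hold: Σm=0, L=6 even, 2≤2≤4.
N = 3·7·5 = 105
Δ = 2!·0!·4!/7! = 1/105
Racah Σ t=1..1: t=1:−1/4 = -1/4
⇒ 3j(1 3 2; 0 0 0)² = 3/35, sgn -1
Racah Σ t=2..2: t=2:+1/12 = 1/12
⇒ 3j(1 3 2; -1 0 1)² = 1/35, sgn -1
4πI² = N·(3j₀)²·(3jₘ)² = 9/35
I = +1·√(0.257143/4π) = 0.14304817

0.143048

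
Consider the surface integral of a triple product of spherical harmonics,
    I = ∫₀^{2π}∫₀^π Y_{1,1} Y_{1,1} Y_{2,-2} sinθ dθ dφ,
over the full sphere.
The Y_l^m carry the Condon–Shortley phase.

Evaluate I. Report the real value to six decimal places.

0.309019

Rules hold: Σm=0, L=4 even, 0≤2≤2.
N = 3·3·5 = 45
Δ = 0!·2!·2!/5! = 1/30
Racah Σ t=0..0: t=0:+1/1 = 1/1
⇒ 3j(1 1 2; 0 0 0)² = 2/15, sgn +1
Racah Σ t=0..0: t=0:+1/4 = 1/4
⇒ 3j(1 1 2; 1 1 -2)² = 1/5, sgn +1
4πI² = N·(3j₀)²·(3jₘ)² = 6/5
I = +1·√(1.2/4π) = 0.30901936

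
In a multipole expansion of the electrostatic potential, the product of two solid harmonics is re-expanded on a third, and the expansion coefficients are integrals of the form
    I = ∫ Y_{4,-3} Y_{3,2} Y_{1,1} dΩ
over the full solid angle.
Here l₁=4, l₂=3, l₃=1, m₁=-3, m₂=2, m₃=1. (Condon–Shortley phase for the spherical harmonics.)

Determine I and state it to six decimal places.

Checks pass: Σm=0; 8 even; l₃=1∈[1,7].
(2·4+1)(2·3+1)(2·1+1) = 189
Δ: 6! 2! 0! / 9! → 1/252
sum: t=3:−1/36 = -1/36
3j²(4 3 1; 0 0 0) = Δ·Π!·Σ² = 4/63  (sign +1)
sum: t=5:−1/240 = -1/240
3j²(4 3 1; -3 2 1) = Δ·Π!·Σ² = 1/12  (sign -1)
combine: 4πI² = 189·4/63·1/12 = 1/1
take √, sign -1: I = -0.28209479

-0.282095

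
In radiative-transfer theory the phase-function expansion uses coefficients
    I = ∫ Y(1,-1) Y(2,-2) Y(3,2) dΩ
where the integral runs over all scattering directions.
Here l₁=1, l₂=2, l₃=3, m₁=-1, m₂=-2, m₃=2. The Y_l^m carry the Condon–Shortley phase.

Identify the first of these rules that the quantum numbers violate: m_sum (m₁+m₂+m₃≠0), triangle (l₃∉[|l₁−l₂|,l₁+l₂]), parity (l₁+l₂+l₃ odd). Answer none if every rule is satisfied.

m_sum

m₁+m₂+m₃ = -1 − 2 + 2 = -1  ✗
triangle: |1−2|=1 ≤ l₃=3 ≤ 1+2=3
parity: l₁+l₂+l₃ = 6 is even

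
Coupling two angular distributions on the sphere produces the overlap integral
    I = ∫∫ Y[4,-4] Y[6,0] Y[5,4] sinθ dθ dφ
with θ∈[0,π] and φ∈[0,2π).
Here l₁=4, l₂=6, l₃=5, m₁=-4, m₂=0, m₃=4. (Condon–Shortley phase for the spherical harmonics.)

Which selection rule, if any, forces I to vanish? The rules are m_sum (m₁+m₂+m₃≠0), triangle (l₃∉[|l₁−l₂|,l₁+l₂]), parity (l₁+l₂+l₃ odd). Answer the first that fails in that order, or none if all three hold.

parity

Σmᵢ = 0  ✓
l₃∈[|l₁−l₂|,l₁+l₂]=[2,10], have l₃=5  ✓
Σlᵢ = 15 ⇒ odd  ✗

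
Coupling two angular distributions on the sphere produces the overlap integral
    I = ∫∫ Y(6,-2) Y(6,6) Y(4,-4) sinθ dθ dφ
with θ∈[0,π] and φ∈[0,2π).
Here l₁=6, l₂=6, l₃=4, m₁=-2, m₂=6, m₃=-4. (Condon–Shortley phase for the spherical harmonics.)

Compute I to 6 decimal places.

0.056161

m-sum 0 ✓  L=16 even ✓  0≤4≤12 ✓
Π(2lᵢ+1) = 13×13×9 = 1521
triangle coeff Δ(6,6,4) = 1/15315300
Σ_t [2,6]: t=2:+1/829440 t=3:−1/25920 t=4:+1/9216 t=5:−1/25920 t=6:+1/829440 = 7/207360
(3j)²=28/2431 [(6 6 4; 0 0 0)], sign=+1
Σ_t [8,8]: t=8:+1/23224320 = 1/23224320
(3j)²=1/442 [(6 6 4; -2 6 -4)], sign=+1
⇒ 4πI² = 126/3179
I = (+1)√(126/3179/(4π)) = 0.05616103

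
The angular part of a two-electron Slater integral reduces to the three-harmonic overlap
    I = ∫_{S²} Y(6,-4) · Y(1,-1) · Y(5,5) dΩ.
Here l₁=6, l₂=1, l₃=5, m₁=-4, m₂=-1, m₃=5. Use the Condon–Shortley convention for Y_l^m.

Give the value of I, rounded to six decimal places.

0.040859

m-sum 0 ✓  L=12 even ✓  5≤5≤7 ✓
Π(2lᵢ+1) = 13×3×11 = 429
triangle coeff Δ(6,1,5) = 1/858
Σ_t [1,1]: t=1:−1/14400 = -1/14400
(3j)²=6/143 [(6 1 5; 0 0 0)], sign=+1
Σ_t [0,0]: t=0:+1/7257600 = 1/7257600
(3j)²=1/858 [(6 1 5; -4 -1 5)], sign=+1
⇒ 4πI² = 3/143
I = (+1)√(3/143/(4π)) = 0.04085899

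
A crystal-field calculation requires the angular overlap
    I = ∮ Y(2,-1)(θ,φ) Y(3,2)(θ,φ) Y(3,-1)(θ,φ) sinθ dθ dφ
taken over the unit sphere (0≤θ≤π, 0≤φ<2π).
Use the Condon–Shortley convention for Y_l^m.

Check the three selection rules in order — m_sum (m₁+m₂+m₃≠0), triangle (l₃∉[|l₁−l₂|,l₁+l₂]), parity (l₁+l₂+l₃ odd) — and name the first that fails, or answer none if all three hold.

azimuthal sum: -1 + 2 − 1 = 0  ✓
1 ≤ 3 ≤ 5 (triangle on l)  ✓
L = 2 + 3 + 3 = 8 (even)  ✓

none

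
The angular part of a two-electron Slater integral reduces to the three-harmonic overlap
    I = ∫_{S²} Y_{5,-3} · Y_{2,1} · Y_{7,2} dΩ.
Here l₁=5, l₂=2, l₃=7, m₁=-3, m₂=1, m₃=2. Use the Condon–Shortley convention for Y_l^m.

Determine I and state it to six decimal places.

m-sum 0 ✓  L=14 even ✓  3≤7≤7 ✓
Π(2lᵢ+1) = 11×5×15 = 825
triangle coeff Δ(5,2,7) = 1/15015
Σ_t [0,0]: t=0:+1/57600 = 1/57600
(3j)²=21/715 [(5 2 7; 0 0 0)], sign=-1
Σ_t [0,0]: t=0:+1/483840 = 1/483840
(3j)²=6/1001 [(5 2 7; -3 1 2)], sign=-1
⇒ 4πI² = 270/1859
I = (+1)√(270/1859/(4π)) = 0.10750713

0.107507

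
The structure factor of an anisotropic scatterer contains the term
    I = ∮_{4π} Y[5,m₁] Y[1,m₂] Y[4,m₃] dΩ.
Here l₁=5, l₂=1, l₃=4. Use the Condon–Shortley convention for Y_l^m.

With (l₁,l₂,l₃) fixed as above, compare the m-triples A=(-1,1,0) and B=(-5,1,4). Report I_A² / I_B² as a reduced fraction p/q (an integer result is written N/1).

1/3

Same 5,1,4: normalisation and zero-m 3j drop out of the ratio.
A: Δ: 2! 8! 0! / 11! → 1/495; sum: t=2:+1/1152 = 1/1152; 3j²(5 1 4; -1 1 0) = Δ·Π!·Σ² = 1/33  (sign +1)
B: Δ: 2! 8! 0! / 11! → 1/495; sum: t=2:+1/80640 = 1/80640; 3j²(5 1 4; -5 1 4) = Δ·Π!·Σ² = 1/11  (sign +1)
I_A²/I_B² = (1/33)/(1/11) = 1/3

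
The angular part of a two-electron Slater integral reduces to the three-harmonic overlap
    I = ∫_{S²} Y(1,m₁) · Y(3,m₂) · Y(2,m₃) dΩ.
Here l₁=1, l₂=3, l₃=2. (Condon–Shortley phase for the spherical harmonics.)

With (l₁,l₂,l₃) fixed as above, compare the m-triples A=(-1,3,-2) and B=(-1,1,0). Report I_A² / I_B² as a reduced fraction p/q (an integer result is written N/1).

Same 1,3,2: normalisation and zero-m 3j drop out of the ratio.
A: Δ: 2! 0! 4! / 7! → 1/105; sum: t=2:+1/48 = 1/48; 3j²(1 3 2; -1 3 -2) = Δ·Π!·Σ² = 1/7  (sign +1)
B: Δ: 2! 0! 4! / 7! → 1/105; sum: t=2:+1/8 = 1/8; 3j²(1 3 2; -1 1 0) = Δ·Π!·Σ² = 2/35  (sign +1)
I_A²/I_B² = (1/7)/(2/35) = 5/2

5/2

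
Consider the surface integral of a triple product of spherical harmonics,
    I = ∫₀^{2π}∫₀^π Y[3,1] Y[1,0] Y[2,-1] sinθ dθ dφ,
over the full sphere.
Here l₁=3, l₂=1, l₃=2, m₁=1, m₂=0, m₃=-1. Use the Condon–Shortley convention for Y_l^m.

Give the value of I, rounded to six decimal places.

m-sum 0 ✓  L=6 even ✓  2≤2≤4 ✓
Π(2lᵢ+1) = 7×3×5 = 105
triangle coeff Δ(3,1,2) = 1/105
Σ_t [1,1]: t=1:−1/4 = -1/4
(3j)²=3/35 [(3 1 2; 0 0 0)], sign=-1
Σ_t [1,1]: t=1:−1/6 = -1/6
(3j)²=8/105 [(3 1 2; 1 0 -1)], sign=+1
⇒ 4πI² = 24/35
I = (-1)√(24/35/(4π)) = -0.23359668

-0.233597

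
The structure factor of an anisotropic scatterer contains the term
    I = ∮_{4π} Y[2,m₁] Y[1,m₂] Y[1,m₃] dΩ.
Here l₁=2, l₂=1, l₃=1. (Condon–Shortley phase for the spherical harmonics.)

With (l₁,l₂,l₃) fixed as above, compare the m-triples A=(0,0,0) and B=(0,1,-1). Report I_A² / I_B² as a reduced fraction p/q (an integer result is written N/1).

Shared (l₁,l₂,l₃)=(2,1,1): N and (l;000)² cancel in I_A²/I_B².
A: Δ = 2!·2!·0!/5! = 1/30; Racah Σ t=1..1: t=1:−1/1 = -1/1; ⇒ 3j(2 1 1; 0 0 0)² = 2/15, sgn +1
B: Δ = 2!·2!·0!/5! = 1/30; Racah Σ t=2..2: t=2:+1/4 = 1/4; ⇒ 3j(2 1 1; 0 1 -1)² = 1/30, sgn +1
I_A²/I_B² = (2/15)/(1/30) = 4/1

4/1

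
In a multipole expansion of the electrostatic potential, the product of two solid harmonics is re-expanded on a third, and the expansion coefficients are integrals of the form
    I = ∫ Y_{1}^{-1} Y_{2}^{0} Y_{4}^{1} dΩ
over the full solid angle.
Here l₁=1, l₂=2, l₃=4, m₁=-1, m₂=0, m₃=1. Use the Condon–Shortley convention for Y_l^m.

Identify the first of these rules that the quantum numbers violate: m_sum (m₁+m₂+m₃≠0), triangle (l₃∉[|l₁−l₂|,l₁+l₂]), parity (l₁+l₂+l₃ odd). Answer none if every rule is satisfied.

azimuthal sum: -1 + 0 + 1 = 0  ✓
1 ≤ 4 ≤ 3 (triangle on l)  ✗
L = 1 + 2 + 4 = 7 (odd)

triangle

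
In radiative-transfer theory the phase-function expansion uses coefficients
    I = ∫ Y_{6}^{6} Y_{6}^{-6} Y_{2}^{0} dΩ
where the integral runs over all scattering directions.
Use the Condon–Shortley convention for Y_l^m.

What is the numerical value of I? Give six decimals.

Rules hold: Σm=0, L=14 even, 0≤2≤12.
N = 13·13·5 = 845
Δ = 10!·2!·2!/15! = 1/90090
Racah Σ t=4..6: t=4:+1/69120 t=5:−1/14400 t=6:+1/69120 = -7/172800
⇒ 3j(6 6 2; 0 0 0)² = 14/715, sgn -1
Racah Σ t=0..0: t=0:+1/14515200 = 1/14515200
⇒ 3j(6 6 2; 6 -6 0)² = 22/455, sgn +1
4πI² = N·(3j₀)²·(3jₘ)² = 4/5
I = -1·√(0.8/4π) = -0.25231325

-0.252313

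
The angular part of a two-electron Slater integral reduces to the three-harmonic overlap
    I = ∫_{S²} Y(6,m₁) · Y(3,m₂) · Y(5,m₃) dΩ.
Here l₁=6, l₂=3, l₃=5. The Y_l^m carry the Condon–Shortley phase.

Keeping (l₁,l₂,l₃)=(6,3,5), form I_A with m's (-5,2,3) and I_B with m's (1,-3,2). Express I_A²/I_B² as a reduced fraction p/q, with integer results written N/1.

Same 6,3,5: normalisation and zero-m 3j drop out of the ratio.
A: Δ: 4! 8! 2! / 15! → 1/675675; sum: t=3:−1/483840 t=4:+1/120960 = 1/161280; 3j²(6 3 5; -5 2 3) = Δ·Π!·Σ² = 2/91  (sign +1)
B: Δ: 4! 8! 2! / 15! → 1/675675; sum: t=0:+1/34560 = 1/34560; 3j²(6 3 5; 1 -3 2) = Δ·Π!·Σ² = 7/429  (sign -1)
I_A²/I_B² = (2/91)/(7/429) = 66/49

66/49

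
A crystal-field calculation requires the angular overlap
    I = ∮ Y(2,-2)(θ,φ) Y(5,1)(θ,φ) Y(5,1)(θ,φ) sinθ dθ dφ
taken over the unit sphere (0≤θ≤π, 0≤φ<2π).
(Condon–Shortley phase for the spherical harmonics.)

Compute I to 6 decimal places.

m-sum 0 ✓  L=12 even ✓  3≤5≤7 ✓
Π(2lᵢ+1) = 5×11×11 = 605
triangle coeff Δ(2,5,5) = 1/38610
Σ_t [0,2]: t=0:+1/2880 t=1:−1/576 t=2:+1/2880 = -1/960
(3j)²=10/429 [(2 5 5; 0 0 0)], sign=+1
Σ_t [2,2]: t=2:+1/2304 = 1/2304
(3j)²=5/143 [(2 5 5; -2 1 1)], sign=+1
⇒ 4πI² = 250/507
I = (+1)√(250/507/(4π)) = 0.19808933

0.198089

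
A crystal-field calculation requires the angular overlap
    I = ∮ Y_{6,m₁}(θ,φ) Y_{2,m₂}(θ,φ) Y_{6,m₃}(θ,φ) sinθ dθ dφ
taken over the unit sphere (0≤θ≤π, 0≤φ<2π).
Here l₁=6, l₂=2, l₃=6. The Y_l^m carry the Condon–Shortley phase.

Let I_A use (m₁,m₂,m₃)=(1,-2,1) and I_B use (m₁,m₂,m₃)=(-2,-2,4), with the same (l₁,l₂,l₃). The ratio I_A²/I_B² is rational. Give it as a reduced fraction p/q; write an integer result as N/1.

49/30

l's match ⇒ only the (l;m) 3-j factors differ between A and B.
A: triangle coeff Δ(6,2,6) = 1/90090; Σ_t [0,0]: t=0:+1/57600 = 1/57600; (3j)²=21/715 [(6 2 6; 1 -2 1)], sign=-1
B: triangle coeff Δ(6,2,6) = 1/90090; Σ_t [0,0]: t=0:+1/322560 = 1/322560; (3j)²=18/1001 [(6 2 6; -2 -2 4)], sign=+1
I_A²/I_B² = (21/715)/(18/1001) = 49/30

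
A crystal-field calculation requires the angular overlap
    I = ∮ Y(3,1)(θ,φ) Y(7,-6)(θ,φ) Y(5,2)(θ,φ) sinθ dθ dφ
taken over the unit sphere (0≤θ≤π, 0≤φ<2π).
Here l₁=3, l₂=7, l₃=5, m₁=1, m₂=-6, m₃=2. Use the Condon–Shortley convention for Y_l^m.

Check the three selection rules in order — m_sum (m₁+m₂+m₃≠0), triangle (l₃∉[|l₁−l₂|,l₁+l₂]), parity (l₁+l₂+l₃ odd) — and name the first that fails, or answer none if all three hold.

m_sum

Σmᵢ = -3  ✗
l₃∈[|l₁−l₂|,l₁+l₂]=[4,10], have l₃=5
Σlᵢ = 15 ⇒ odd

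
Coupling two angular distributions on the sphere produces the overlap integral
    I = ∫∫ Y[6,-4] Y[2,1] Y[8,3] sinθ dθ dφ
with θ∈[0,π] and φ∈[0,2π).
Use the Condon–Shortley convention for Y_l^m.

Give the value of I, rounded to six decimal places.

-0.089004

Checks pass: Σm=0; 16 even; l₃=8∈[4,8].
(2·6+1)(2·2+1)(2·8+1) = 1105
Δ: 0! 12! 4! / 17! → 1/30940
sum: t=0:+1/2073600 = 1/2073600
3j²(6 2 8; 0 0 0) = Δ·Π!·Σ² = 28/1105  (sign +1)
sum: t=0:+1/43545600 = 1/43545600
3j²(6 2 8; -4 1 3) = Δ·Π!·Σ² = 11/3094  (sign -1)
combine: 4πI² = 1105·28/1105·11/3094 = 22/221
take √, sign -1: I = -0.08900415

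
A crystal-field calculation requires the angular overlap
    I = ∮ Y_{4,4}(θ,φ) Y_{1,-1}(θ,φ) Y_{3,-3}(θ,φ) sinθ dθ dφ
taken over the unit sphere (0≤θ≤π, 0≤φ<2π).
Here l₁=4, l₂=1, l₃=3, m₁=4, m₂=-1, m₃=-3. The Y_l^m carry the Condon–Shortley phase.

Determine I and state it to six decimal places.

Rules hold: Σm=0, L=8 even, 3≤3≤5.
N = 9·3·7 = 189
Δ = 2!·6!·0!/9! = 1/252
Racah Σ t=1..1: t=1:−1/36 = -1/36
⇒ 3j(4 1 3; 0 0 0)² = 4/63, sgn +1
Racah Σ t=0..0: t=0:+1/1440 = 1/1440
⇒ 3j(4 1 3; 4 -1 -3)² = 1/9, sgn +1
4πI² = N·(3j₀)²·(3jₘ)² = 4/3
I = +1·√(1.33333/4π) = 0.32573501

0.325735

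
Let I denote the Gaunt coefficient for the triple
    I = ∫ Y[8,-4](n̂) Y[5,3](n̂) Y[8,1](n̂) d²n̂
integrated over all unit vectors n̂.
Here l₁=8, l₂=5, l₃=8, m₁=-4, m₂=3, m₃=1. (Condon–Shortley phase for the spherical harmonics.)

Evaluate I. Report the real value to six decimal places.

0.000000

L=21 odd ⇒ parity kills the (l;000) factor ⇒ I = 0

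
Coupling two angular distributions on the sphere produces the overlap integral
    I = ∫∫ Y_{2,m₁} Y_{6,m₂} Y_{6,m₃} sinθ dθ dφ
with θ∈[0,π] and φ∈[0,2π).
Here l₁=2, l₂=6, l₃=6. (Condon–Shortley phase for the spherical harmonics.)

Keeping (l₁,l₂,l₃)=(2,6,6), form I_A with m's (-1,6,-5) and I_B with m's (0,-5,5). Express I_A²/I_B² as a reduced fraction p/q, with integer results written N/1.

Same 2,6,6: normalisation and zero-m 3j drop out of the ratio.
A: Δ: 2! 2! 10! / 15! → 1/90090; sum: t=2:+1/7257600 = 1/7257600; 3j²(2 6 6; -1 6 -5) = Δ·Π!·Σ² = 11/455  (sign -1)
B: Δ: 2! 2! 10! / 15! → 1/90090; sum: t=0:+1/1451520 t=1:−1/3628800 = 1/2419200; 3j²(2 6 6; 0 -5 5) = Δ·Π!·Σ² = 11/910  (sign -1)
I_A²/I_B² = (11/455)/(11/910) = 2/1

2/1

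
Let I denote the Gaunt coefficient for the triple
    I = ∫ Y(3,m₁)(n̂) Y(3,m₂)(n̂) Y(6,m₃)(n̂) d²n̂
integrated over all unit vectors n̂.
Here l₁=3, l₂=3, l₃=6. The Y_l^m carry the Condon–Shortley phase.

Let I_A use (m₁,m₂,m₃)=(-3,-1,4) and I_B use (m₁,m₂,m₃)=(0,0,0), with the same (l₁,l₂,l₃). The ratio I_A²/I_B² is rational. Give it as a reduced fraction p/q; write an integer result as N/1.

Shared (l₁,l₂,l₃)=(3,3,6): N and (l;000)² cancel in I_A²/I_B².
A: Δ = 0!·6!·6!/13! = 1/12012; Racah Σ t=0..0: t=0:+1/34560 = 1/34560; ⇒ 3j(3 3 6; -3 -1 4)² = 5/286, sgn +1
B: Δ = 0!·6!·6!/13! = 1/12012; Racah Σ t=0..0: t=0:+1/1296 = 1/1296; ⇒ 3j(3 3 6; 0 0 0)² = 100/3003, sgn +1
I_A²/I_B² = (5/286)/(100/3003) = 21/40

21/40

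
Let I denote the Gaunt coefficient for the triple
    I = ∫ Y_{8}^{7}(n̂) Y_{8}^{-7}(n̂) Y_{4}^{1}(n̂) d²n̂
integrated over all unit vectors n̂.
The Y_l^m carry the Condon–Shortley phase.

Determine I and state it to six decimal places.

7 − 7 + 1 = 1 ≠ 0: azimuthal integral kills it; I = 0

0.000000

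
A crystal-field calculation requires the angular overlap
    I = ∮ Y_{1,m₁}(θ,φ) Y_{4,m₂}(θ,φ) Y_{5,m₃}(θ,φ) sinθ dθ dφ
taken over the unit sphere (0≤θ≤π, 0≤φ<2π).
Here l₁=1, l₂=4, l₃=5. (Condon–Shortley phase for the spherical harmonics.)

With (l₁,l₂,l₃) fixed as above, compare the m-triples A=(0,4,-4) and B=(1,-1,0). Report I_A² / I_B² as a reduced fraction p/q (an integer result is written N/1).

Shared (l₁,l₂,l₃)=(1,4,5): N and (l;000)² cancel in I_A²/I_B².
A: Δ = 0!·2!·8!/11! = 1/495; Racah Σ t=0..0: t=0:+1/40320 = 1/40320; ⇒ 3j(1 4 5; 0 4 -4)² = 1/55, sgn -1
B: Δ = 0!·2!·8!/11! = 1/495; Racah Σ t=0..0: t=0:+1/1440 = 1/1440; ⇒ 3j(1 4 5; 1 -1 0)² = 2/99, sgn -1
I_A²/I_B² = (1/55)/(2/99) = 9/10

9/10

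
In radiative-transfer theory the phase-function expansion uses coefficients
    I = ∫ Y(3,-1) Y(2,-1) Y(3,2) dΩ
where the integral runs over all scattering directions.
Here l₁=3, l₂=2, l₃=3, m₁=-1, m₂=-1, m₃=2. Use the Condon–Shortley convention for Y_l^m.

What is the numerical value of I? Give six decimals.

Checks pass: Σm=0; 8 even; l₃=3∈[1,5].
(2·3+1)(2·2+1)(2·3+1) = 245
Δ: 2! 4! 2! / 9! → 1/3780
sum: t=0:+1/24 t=1:−1/4 t=2:+1/24 = -1/6
3j²(3 2 3; 0 0 0) = Δ·Π!·Σ² = 4/105  (sign +1)
sum: t=0:+1/48 t=1:−1/12 = -1/16
3j²(3 2 3; -1 -1 2) = Δ·Π!·Σ² = 1/28  (sign +1)
combine: 4πI² = 245·4/105·1/28 = 1/3
take √, sign +1: I = 0.16286750

0.162868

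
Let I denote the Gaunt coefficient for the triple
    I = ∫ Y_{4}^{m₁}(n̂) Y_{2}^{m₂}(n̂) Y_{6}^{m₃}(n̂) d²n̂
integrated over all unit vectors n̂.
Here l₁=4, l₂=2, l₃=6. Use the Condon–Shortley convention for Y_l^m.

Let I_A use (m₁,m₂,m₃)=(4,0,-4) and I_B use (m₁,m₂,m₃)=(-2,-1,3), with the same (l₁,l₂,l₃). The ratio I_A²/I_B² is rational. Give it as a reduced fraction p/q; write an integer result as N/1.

Shared (l₁,l₂,l₃)=(4,2,6): N and (l;000)² cancel in I_A²/I_B².
A: Δ = 0!·8!·4!/13! = 1/6435; Racah Σ t=0..0: t=0:+1/161280 = 1/161280; ⇒ 3j(4 2 6; 4 0 -4)² = 1/143, sgn +1
B: Δ = 0!·8!·4!/13! = 1/6435; Racah Σ t=0..0: t=0:+1/8640 = 1/8640; ⇒ 3j(4 2 6; -2 -1 3)² = 28/715, sgn -1
I_A²/I_B² = (1/143)/(28/715) = 5/28

5/28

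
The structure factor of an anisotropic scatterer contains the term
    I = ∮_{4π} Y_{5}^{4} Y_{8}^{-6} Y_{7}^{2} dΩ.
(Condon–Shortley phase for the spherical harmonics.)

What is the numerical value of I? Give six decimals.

Checks pass: Σm=0; 20 even; l₃=7∈[3,13].
(2·5+1)(2·8+1)(2·7+1) = 2805
Δ: 6! 4! 10! / 21! → 1/814773960
sum: t=1:−1/87091200 t=2:+1/4976640 t=3:−1/2073600 t=4:+1/4976640 t=5:−1/87091200 = -1/9676800
3j²(5 8 7; 0 0 0) = Δ·Π!·Σ² = 360/46189  (sign +1)
sum: t=0:+1/348364800 t=1:−1/1045094400 = 1/522547200
3j²(5 8 7; 4 -6 2) = Δ·Π!·Σ² = 4/323  (sign -1)
combine: 4πI² = 2805·360/46189·4/323 = 21600/79781
take √, sign -1: I = -0.14678180

-0.146782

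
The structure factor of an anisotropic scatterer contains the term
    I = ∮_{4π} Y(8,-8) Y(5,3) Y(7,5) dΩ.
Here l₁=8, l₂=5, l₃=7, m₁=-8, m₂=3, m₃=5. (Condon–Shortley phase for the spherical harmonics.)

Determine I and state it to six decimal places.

0.177762

Checks pass: Σm=0; 20 even; l₃=7∈[3,13].
(2·8+1)(2·5+1)(2·7+1) = 2805
Δ: 6! 10! 4! / 21! → 1/814773960
sum: t=1:−1/87091200 t=2:+1/4976640 t=3:−1/2073600 t=4:+1/4976640 t=5:−1/87091200 = -1/9676800
3j²(8 5 7; 0 0 0) = Δ·Π!·Σ² = 360/46189  (sign +1)
sum: t=6:+1/10450944000 = 1/10450944000
3j²(8 5 7; -8 3 5) = Δ·Π!·Σ² = 88/4845  (sign +1)
combine: 4πI² = 2805·360/46189·88/4845 = 31680/79781
take √, sign +1: I = 0.17776159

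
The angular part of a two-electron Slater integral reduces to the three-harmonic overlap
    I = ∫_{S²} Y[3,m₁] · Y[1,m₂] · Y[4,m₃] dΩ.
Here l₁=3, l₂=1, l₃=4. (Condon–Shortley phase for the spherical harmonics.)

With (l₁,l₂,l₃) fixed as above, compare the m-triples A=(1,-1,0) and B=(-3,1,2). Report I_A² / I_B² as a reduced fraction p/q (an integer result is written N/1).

Same 3,1,4: normalisation and zero-m 3j drop out of the ratio.
A: Δ: 0! 6! 2! / 9! → 1/252; sum: t=0:+1/96 = 1/96; 3j²(3 1 4; 1 -1 0) = Δ·Π!·Σ² = 1/42  (sign +1)
B: Δ: 0! 6! 2! / 9! → 1/252; sum: t=0:+1/1440 = 1/1440; 3j²(3 1 4; -3 1 2) = Δ·Π!·Σ² = 1/252  (sign +1)
I_A²/I_B² = (1/42)/(1/252) = 6/1

6/1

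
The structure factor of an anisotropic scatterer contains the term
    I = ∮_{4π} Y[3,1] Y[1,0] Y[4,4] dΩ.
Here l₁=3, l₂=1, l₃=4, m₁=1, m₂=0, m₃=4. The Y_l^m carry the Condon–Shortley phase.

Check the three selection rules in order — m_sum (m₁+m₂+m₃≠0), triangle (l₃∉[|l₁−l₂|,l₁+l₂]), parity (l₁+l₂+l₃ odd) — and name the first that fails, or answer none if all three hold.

m_sum

m₁+m₂+m₃ = 1 + 0 + 4 = 5  ✗
triangle: |3−1|=2 ≤ l₃=4 ≤ 3+1=4
parity: l₁+l₂+l₃ = 8 is even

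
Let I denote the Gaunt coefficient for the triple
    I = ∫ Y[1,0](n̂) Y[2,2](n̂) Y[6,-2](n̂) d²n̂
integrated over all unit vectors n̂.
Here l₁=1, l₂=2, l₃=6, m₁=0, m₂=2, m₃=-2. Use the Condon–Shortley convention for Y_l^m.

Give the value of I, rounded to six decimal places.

0.000000

|1−2|≤6≤1+2 violated ⇒ I = 0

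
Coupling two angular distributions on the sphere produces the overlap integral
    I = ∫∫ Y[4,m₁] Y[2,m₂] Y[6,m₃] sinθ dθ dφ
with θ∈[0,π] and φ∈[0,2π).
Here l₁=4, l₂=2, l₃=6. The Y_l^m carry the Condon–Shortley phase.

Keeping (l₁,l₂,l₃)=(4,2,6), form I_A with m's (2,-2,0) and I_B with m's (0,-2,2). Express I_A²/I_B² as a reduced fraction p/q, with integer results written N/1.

3/14

Same 4,2,6: normalisation and zero-m 3j drop out of the ratio.
A: Δ: 0! 8! 4! / 13! → 1/6435; sum: t=0:+1/34560 = 1/34560; 3j²(4 2 6; 2 -2 0) = Δ·Π!·Σ² = 1/429  (sign +1)
B: Δ: 0! 8! 4! / 13! → 1/6435; sum: t=0:+1/13824 = 1/13824; 3j²(4 2 6; 0 -2 2) = Δ·Π!·Σ² = 14/1287  (sign +1)
I_A²/I_B² = (1/429)/(14/1287) = 3/14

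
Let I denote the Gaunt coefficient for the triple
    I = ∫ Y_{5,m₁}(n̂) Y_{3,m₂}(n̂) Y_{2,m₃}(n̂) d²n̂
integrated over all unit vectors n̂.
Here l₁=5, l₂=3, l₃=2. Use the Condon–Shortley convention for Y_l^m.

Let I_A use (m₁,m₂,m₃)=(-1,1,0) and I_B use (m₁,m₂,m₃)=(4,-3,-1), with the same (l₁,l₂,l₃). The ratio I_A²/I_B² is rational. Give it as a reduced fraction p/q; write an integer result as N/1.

15/14

Shared (l₁,l₂,l₃)=(5,3,2): N and (l;000)² cancel in I_A²/I_B².
A: Δ = 6!·4!·0!/11! = 1/2310; Racah Σ t=4..4: t=4:+1/192 = 1/192; ⇒ 3j(5 3 2; -1 1 0)² = 3/77, sgn +1
B: Δ = 6!·4!·0!/11! = 1/2310; Racah Σ t=0..0: t=0:+1/4320 = 1/4320; ⇒ 3j(5 3 2; 4 -3 -1)² = 2/55, sgn -1
I_A²/I_B² = (3/77)/(2/55) = 15/14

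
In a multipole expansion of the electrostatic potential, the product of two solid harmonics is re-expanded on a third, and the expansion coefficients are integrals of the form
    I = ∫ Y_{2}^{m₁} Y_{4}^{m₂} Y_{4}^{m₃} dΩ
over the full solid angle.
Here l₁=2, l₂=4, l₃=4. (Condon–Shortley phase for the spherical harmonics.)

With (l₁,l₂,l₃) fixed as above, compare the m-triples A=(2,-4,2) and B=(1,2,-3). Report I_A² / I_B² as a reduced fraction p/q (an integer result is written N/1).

8/25

l's match ⇒ only the (l;m) 3-j factors differ between A and B.
A: triangle coeff Δ(2,4,4) = 1/13860; Σ_t [0,0]: t=0:+1/2880 = 1/2880; (3j)²=2/165 [(2 4 4; 2 -4 2)], sign=+1
B: triangle coeff Δ(2,4,4) = 1/13860; Σ_t [0,1]: t=0:+1/1440 t=1:−1/240 = -1/288; (3j)²=5/132 [(2 4 4; 1 2 -3)], sign=+1
I_A²/I_B² = (2/165)/(5/132) = 8/25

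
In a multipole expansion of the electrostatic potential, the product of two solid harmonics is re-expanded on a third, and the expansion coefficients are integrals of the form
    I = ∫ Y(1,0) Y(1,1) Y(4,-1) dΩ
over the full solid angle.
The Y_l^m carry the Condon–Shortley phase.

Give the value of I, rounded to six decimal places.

|1−1|≤4≤1+1 violated ⇒ I = 0

0.000000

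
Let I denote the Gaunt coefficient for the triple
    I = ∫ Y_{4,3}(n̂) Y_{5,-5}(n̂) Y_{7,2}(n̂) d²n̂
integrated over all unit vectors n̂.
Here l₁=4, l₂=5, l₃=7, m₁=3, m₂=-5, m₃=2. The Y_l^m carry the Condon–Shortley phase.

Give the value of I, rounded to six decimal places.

m-sum 0 ✓  L=16 even ✓  1≤7≤9 ✓
Π(2lᵢ+1) = 9×11×15 = 1485
triangle coeff Δ(4,5,7) = 1/6126120
Σ_t [0,2]: t=0:+1/69120 t=1:−1/20736 t=2:+1/69120 = -1/51840
(3j)²=280/21879 [(4 5 7; 0 0 0)], sign=+1
Σ_t [0,0]: t=0:+1/9676800 = 1/9676800
(3j)²=27/19448 [(4 5 7; 3 -5 2)], sign=-1
⇒ 4πI² = 14175/537251
I = (-1)√(14175/537251/(4π)) = -0.04582136

-0.045821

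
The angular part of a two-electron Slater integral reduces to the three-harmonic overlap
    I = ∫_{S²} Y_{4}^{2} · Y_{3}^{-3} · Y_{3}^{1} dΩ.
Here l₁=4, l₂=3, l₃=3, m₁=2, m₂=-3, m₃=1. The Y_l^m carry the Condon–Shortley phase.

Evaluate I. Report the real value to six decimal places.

Checks pass: Σm=0; 10 even; l₃=3∈[1,7].
(2·4+1)(2·3+1)(2·3+1) = 441
Δ: 4! 4! 2! / 11! → 1/34650
sum: t=1:−1/72 t=2:+1/16 t=3:−1/72 = 5/144
3j²(4 3 3; 0 0 0) = Δ·Π!·Σ² = 2/77  (sign -1)
sum: t=0:+1/192 = 1/192
3j²(4 3 3; 2 -3 1) = Δ·Π!·Σ² = 3/77  (sign +1)
combine: 4πI² = 441·2/77·3/77 = 54/121
take √, sign -1: I = -0.18845135

-0.188451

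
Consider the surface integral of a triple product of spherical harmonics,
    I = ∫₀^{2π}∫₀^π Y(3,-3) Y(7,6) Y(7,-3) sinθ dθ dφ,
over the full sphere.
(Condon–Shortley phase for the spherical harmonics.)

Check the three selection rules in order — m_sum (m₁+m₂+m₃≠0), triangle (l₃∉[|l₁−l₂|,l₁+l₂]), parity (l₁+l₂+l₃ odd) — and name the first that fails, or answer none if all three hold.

m₁+m₂+m₃ = -3 + 6 − 3 = 0  ✓
triangle: |3−7|=4 ≤ l₃=7 ≤ 3+7=10  ✓
parity: l₁+l₂+l₃ = 17 is odd  ✗

parity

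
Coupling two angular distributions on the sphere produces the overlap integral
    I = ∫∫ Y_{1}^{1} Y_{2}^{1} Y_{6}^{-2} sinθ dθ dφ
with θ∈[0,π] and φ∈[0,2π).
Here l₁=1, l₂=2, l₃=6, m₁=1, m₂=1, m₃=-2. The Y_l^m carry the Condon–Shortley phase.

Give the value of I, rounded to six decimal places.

|1−2|≤6≤1+2 violated ⇒ I = 0

0.000000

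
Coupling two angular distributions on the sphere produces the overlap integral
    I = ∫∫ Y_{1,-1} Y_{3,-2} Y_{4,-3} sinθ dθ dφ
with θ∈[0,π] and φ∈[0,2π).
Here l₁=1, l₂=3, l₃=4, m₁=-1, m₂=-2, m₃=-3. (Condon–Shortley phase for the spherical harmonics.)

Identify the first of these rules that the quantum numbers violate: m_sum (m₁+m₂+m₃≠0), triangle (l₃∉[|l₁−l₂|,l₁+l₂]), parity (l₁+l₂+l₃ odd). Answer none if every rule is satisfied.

azimuthal sum: -1 − 2 − 3 = -6  ✗
2 ≤ 4 ≤ 4 (triangle on l)
L = 1 + 3 + 4 = 8 (even)

m_sum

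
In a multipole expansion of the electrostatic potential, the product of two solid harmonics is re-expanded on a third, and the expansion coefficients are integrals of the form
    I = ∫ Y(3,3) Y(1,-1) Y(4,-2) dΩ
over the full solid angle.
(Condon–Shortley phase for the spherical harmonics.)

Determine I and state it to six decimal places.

0.061558

Rules hold: Σm=0, L=8 even, 2≤4≤4.
N = 7·3·9 = 189
Δ = 0!·6!·2!/9! = 1/252
Racah Σ t=0..0: t=0:+1/36 = 1/36
⇒ 3j(3 1 4; 0 0 0)² = 4/63, sgn +1
Racah Σ t=0..0: t=0:+1/1440 = 1/1440
⇒ 3j(3 1 4; 3 -1 -2)² = 1/252, sgn +1
4πI² = N·(3j₀)²·(3jₘ)² = 1/21
I = +1·√(0.047619/4π) = 0.06155813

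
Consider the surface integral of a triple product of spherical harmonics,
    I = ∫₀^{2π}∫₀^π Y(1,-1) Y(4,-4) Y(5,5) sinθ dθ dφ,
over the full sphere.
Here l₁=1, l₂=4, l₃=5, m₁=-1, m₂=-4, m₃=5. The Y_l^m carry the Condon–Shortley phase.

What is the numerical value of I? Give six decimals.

-0.329416

m-sum 0 ✓  L=10 even ✓  3≤5≤5 ✓
Π(2lᵢ+1) = 3×9×11 = 297
triangle coeff Δ(1,4,5) = 1/495
Σ_t [0,0]: t=0:+1/576 = 1/576
(3j)²=5/99 [(1 4 5; 0 0 0)], sign=-1
Σ_t [0,0]: t=0:+1/80640 = 1/80640
(3j)²=1/11 [(1 4 5; -1 -4 5)], sign=+1
⇒ 4πI² = 15/11
I = (-1)√(15/11/(4π)) = -0.32941575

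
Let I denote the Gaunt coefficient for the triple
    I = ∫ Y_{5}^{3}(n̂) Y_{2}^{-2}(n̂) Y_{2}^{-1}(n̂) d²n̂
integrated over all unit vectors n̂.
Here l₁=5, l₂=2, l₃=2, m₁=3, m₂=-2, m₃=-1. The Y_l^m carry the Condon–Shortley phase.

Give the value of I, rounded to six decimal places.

0.000000

l₃=2 ∉ [3,7] — triangle fails ⇒ I = 0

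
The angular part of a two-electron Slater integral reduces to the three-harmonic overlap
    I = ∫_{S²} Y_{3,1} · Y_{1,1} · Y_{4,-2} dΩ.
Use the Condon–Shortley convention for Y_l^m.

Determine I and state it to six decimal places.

0.238414

Checks pass: Σm=0; 8 even; l₃=4∈[2,4].
(2·3+1)(2·1+1)(2·4+1) = 189
Δ: 0! 6! 2! / 9! → 1/252
sum: t=0:+1/36 = 1/36
3j²(3 1 4; 0 0 0) = Δ·Π!·Σ² = 4/63  (sign +1)
sum: t=0:+1/96 = 1/96
3j²(3 1 4; 1 1 -2) = Δ·Π!·Σ² = 5/84  (sign +1)
combine: 4πI² = 189·4/63·5/84 = 5/7
take √, sign +1: I = 0.23841361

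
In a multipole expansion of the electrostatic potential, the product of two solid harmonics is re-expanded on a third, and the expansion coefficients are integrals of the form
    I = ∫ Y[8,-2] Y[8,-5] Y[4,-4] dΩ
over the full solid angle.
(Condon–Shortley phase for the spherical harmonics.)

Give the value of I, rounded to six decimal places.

0.000000

m-sum = -2 − 5 − 4 = -11 ≠ 0 ⇒ I = 0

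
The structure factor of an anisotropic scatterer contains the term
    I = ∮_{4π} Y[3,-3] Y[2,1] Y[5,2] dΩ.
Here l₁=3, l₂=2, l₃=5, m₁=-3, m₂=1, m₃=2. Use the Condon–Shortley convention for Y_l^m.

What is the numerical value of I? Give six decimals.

0.063396

m-sum 0 ✓  L=10 even ✓  1≤5≤5 ✓
Π(2lᵢ+1) = 7×5×11 = 385
triangle coeff Δ(3,2,5) = 1/2310
Σ_t [0,0]: t=0:+1/144 = 1/144
(3j)²=10/231 [(3 2 5; 0 0 0)], sign=-1
Σ_t [0,0]: t=0:+1/4320 = 1/4320
(3j)²=1/330 [(3 2 5; -3 1 2)], sign=-1
⇒ 4πI² = 5/99
I = (+1)√(5/99/(4π)) = 0.06339609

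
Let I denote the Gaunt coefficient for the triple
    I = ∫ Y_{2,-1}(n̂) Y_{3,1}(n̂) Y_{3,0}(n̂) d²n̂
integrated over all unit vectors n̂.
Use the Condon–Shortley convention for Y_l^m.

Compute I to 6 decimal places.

Checks pass: Σm=0; 8 even; l₃=3∈[1,5].
(2·2+1)(2·3+1)(2·3+1) = 245
Δ: 2! 2! 4! / 9! → 1/3780
sum: t=0:+1/24 t=1:−1/4 t=2:+1/24 = -1/6
3j²(2 3 3; 0 0 0) = Δ·Π!·Σ² = 4/105  (sign +1)
sum: t=1:−1/12 t=2:+1/8 = 1/24
3j²(2 3 3; -1 1 0) = Δ·Π!·Σ² = 1/210  (sign -1)
combine: 4πI² = 245·4/105·1/210 = 2/45
take √, sign -1: I = -0.05947080

-0.059471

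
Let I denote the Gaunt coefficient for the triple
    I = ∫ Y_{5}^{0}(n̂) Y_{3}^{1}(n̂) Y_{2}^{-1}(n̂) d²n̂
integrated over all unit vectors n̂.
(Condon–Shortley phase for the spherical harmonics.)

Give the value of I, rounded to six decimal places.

Checks pass: Σm=0; 10 even; l₃=2∈[2,8].
(2·5+1)(2·3+1)(2·2+1) = 385
Δ: 6! 4! 0! / 11! → 1/2310
sum: t=3:−1/144 = -1/144
3j²(5 3 2; 0 0 0) = Δ·Π!·Σ² = 10/231  (sign -1)
sum: t=4:+1/288 = 1/288
3j²(5 3 2; 0 1 -1) = Δ·Π!·Σ² = 5/231  (sign -1)
combine: 4πI² = 385·10/231·5/231 = 250/693
take √, sign +1: I = 0.16943318

0.169433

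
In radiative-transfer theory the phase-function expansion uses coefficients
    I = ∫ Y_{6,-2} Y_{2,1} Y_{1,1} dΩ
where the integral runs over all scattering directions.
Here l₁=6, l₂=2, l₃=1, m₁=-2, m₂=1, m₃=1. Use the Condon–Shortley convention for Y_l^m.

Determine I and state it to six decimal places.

0.000000

triangle: need 4≤l₃≤8, have 1; I=0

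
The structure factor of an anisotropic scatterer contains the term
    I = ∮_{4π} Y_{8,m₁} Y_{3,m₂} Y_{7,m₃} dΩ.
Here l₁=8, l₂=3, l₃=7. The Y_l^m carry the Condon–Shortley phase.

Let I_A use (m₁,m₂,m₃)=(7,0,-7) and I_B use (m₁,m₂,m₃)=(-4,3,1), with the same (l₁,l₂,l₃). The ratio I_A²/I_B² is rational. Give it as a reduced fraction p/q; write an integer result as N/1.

8281/7425

Same 8,3,7: normalisation and zero-m 3j drop out of the ratio.
A: Δ: 4! 12! 2! / 19! → 1/5290740; sum: t=1:−1/5748019200 = -1/5748019200; 3j²(8 3 7; 7 0 -7) = Δ·Π!·Σ² = 91/3876  (sign -1)
B: Δ: 4! 12! 2! / 19! → 1/5290740; sum: t=4:+1/46448640 = 1/46448640; 3j²(8 3 7; -4 3 1) = Δ·Π!·Σ² = 2475/117572  (sign +1)
I_A²/I_B² = (91/3876)/(2475/117572) = 8281/7425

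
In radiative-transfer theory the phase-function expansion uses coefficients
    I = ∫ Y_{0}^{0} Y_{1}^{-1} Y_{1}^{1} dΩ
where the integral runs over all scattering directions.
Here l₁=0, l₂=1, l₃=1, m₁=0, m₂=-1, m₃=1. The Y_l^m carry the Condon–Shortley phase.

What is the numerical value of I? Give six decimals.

-0.282095

Rules hold: Σm=0, L=2 even, 1≤1≤1.
N = 1·3·3 = 9
Δ = 0!·0!·2!/3! = 1/3
Racah Σ t=0..0: t=0:+1/1 = 1/1
⇒ 3j(0 1 1; 0 0 0)² = 1/3, sgn -1
Racah Σ t=0..0: t=0:+1/2 = 1/2
⇒ 3j(0 1 1; 0 -1 1)² = 1/3, sgn +1
4πI² = N·(3j₀)²·(3jₘ)² = 1/1
I = -1·√(1/4π) = -0.28209479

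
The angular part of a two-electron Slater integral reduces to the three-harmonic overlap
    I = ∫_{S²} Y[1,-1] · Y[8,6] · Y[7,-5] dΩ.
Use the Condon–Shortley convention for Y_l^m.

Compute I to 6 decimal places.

Rules hold: Σm=0, L=16 even, 7≤7≤9.
N = 3·17·15 = 765
Δ = 2!·0!·14!/17! = 1/2040
Racah Σ t=1..1: t=1:−1/25401600 = -1/25401600
⇒ 3j(1 8 7; 0 0 0)² = 8/255, sgn +1
Racah Σ t=2..2: t=2:+1/1916006400 = 1/1916006400
⇒ 3j(1 8 7; -1 6 -5)² = 91/2040, sgn +1
4πI² = N·(3j₀)²·(3jₘ)² = 91/85
I = +1·√(1.07059/4π) = 0.29188132

0.291881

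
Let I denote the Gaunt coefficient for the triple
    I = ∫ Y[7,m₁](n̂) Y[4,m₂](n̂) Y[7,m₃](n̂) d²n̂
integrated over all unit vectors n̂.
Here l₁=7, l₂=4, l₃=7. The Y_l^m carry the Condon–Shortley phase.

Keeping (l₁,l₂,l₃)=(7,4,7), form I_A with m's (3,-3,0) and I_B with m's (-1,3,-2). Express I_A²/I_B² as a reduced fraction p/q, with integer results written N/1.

225/28

l's match ⇒ only the (l;m) 3-j factors differ between A and B.
A: triangle coeff Δ(7,4,7) = 1/58198140; Σ_t [0,1]: t=0:+1/2488320 t=1:−1/4354560 = 1/5806080; (3j)²=525/92378 [(7 4 7; 3 -3 0)], sign=-1
B: triangle coeff Δ(7,4,7) = 1/58198140; Σ_t [3,4]: t=3:−1/2073600 t=4:+1/2488320 = -1/12441600; (3j)²=98/138567 [(7 4 7; -1 3 -2)], sign=+1
I_A²/I_B² = (525/92378)/(98/138567) = 225/28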